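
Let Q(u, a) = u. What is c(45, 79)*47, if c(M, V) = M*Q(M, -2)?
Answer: 95175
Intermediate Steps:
c(M, V) = M² (c(M, V) = M*M = M²)
c(45, 79)*47 = 45²*47 = 2025*47 = 95175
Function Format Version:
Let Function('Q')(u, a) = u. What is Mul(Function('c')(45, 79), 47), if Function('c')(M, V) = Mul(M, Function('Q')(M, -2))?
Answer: 95175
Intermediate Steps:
Function('c')(M, V) = Pow(M, 2) (Function('c')(M, V) = Mul(M, M) = Pow(M, 2))
Mul(Function('c')(45, 79), 47) = Mul(Pow(45, 2), 47) = Mul(2025, 47) = 95175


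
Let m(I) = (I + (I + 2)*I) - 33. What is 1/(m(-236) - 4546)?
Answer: 1/50409 ≈ 1.9838e-5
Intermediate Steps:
m(I) = -33 + I + I*(2 + I) (m(I) = (I + (2 + I)*I) - 33 = (I + I*(2 + I)) - 33 = -33 + I + I*(2 + I))
1/(m(-236) - 4546) = 1/((-33 + (-236)**2 + 3*(-236)) - 4546) = 1/((-33 + 55696 - 708) - 4546) = 1/(54955 - 4546) = 1/50409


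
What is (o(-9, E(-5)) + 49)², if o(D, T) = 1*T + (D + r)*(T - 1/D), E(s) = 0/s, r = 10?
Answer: 195364/81 ≈ 2411.9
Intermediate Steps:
E(s) = 0
o(D, T) = T + (10 + D)*(T - 1/D) (o(D, T) = 1*T + (D + 10)*(T - 1/D) = T + (10 + D)*(T - 1/D))
(o(-9, E(-5)) + 49)² = ((-1 - 10/(-9) + 11*0 - 9*0) + 49)² = ((-1 - 10*(-⅑) + 0 + 0) + 49)² = ((-1 + 10/9 + 0 + 0) + 49)² = (⅑ + 49)² = (442/9)² = 195364/81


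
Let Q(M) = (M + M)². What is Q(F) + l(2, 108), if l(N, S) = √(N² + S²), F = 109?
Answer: 47524 + 2*√2917 ≈ 47632.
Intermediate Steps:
Q(M) = 4*M² (Q(M) = (2*M)² = 4*M²)
Q(F) + l(2, 108) = 4*109² + √(2² + 108²) = 4*11881 + √(4 + 11664) = 47524 + √11668 = 47524 + 2*√2917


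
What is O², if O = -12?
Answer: 144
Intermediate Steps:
O² = (-12)² = 144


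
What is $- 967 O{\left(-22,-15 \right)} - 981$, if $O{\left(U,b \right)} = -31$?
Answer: $28996$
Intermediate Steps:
$- 967 O{\left(-22,-15 \right)} - 981 = \left(-967\right) \left(-31\right) - 981 = 29977 - 981 = 28996$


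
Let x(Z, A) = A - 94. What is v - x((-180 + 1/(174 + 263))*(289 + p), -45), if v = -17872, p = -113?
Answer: -17733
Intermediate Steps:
x(Z, A) = -94 + A
v - x((-180 + 1/(174 + 263))*(289 + p), -45) = -17872 - (-94 - 45) = -17872 - 1*(-139) = -17872 + 139 = -17733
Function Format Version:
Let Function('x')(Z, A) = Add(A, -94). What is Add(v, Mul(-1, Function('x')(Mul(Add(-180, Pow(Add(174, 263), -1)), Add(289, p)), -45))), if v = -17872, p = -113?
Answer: -17733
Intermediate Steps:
Function('x')(Z, A) = Add(-94, A)
Add(v, Mul(-1, Function('x')(Mul(Add(-180, Pow(Add(174, 263), -1)), Add(289, p)), -45))) = Add(-17872, Mul(-1, Add(-94, -45))) = Add(-17872, Mul(-1, -139)) = Add(-17872, 139) = -17733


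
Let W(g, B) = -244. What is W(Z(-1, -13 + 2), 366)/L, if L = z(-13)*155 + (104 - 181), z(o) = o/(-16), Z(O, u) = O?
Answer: -3904/783 ≈ -4.9860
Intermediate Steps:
z(o) = -o/16 (z(o) = o*(-1/16) = -o/16)
L = 783/16 (L = -1/16*(-13)*155 + (104 - 181) = (13/16)*155 - 77 = 2015/16 - 77 = 783/16 ≈ 48.938)
W(Z(-1, -13 + 2), 366)/L = -244/783/16 = -244*16/783 = -3904/783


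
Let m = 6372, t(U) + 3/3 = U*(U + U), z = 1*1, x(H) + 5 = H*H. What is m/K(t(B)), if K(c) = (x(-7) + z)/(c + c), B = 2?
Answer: 9912/5 ≈ 1982.4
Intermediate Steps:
x(H) = -5 + H² (x(H) = -5 + H*H = -5 + H²)
z = 1
t(U) = -1 + 2*U² (t(U) = -1 + U*(U + U) = -1 + U*(2*U) = -1 + 2*U²)
K(c) = 45/(2*c) (K(c) = ((-5 + (-7)²) + 1)/(c + c) = ((-5 + 49) + 1)/((2*c)) = (44 + 1)*(1/(2*c)) = 45*(1/(2*c)) = 45/(2*c))
m/K(t(B)) = 6372/((45/(2*(-1 + 2*2²)))) = 6372/((45/(2*(-1 + 2*4)))) = 6372/((45/(2*(-1 + 8)))) = 6372/(((45/2)/7)) = 6372/(((45/2)*(⅐))) = 6372/(45/14) = 6372*(14/45) = 9912/5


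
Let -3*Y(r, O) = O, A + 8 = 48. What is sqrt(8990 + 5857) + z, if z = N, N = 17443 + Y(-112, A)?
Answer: 52289/3 + 7*sqrt(303) ≈ 17552.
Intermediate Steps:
A = 40 (A = -8 + 48 = 40)
Y(r, O) = -O/3
N = 52289/3 (N = 17443 - 1/3*40 = 17443 - 40/3 = 52289/3 ≈ 17430.)
z = 52289/3 ≈ 17430.
sqrt(8990 + 5857) + z = sqrt(8990 + 5857) + 52289/3 = sqrt(14847) + 52289/3 = 7*sqrt(303) + 52289/3 = 52289/3 + 7*sqrt(303)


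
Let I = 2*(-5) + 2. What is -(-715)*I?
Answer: -5720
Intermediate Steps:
I = -8 (I = -10 + 2 = -8)
-(-715)*I = -(-715)*(-8) = -1*5720 = -5720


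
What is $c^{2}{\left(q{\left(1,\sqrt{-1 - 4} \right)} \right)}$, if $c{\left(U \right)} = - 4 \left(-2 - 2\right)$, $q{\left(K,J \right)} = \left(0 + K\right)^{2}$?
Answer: $256$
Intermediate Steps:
$q{\left(K,J \right)} = K^{2}$
$c{\left(U \right)} = 16$ ($c{\left(U \right)} = \left(-4\right) \left(-4\right) = 16$)
$c^{2}{\left(q{\left(1,\sqrt{-1 - 4} \right)} \right)} = 16^{2} = 256$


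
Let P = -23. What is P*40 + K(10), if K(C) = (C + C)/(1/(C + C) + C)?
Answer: -184520/201 ≈ -918.01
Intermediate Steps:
K(C) = 2*C/(C + 1/(2*C)) (K(C) = (2*C)/(1/(2*C) + C) = (2*C)/(C + 1/(2*C)) = 2*C/(C + 1/(2*C)))
P*40 + K(10) = -23*40 + 4*10**2/(1 + 2*10**2) = -920 + 4*100/(1 + 2*100) = -920 + 4*100/(1 + 200) = -920 + 4*100/201 = -920 + 4*100*(1/201) = -920 + 400/201 = -184520/201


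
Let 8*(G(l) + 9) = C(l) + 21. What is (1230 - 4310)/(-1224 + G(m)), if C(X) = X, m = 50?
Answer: 3520/1399 ≈ 2.5161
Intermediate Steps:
G(l) = -51/8 + l/8 (G(l) = -9 + (l + 21)/8 = -9 + (21 + l)/8 = -9 + (21/8 + l/8) = -51/8 + l/8)
(1230 - 4310)/(-1224 + G(m)) = (1230 - 4310)/(-1224 + (-51/8 + (⅛)*50)) = -3080/(-1224 + (-51/8 + 25/4)) = -3080/(-1224 - ⅛) = -3080/(-9793/8) = -3080*(-8/9793) = 3520/1399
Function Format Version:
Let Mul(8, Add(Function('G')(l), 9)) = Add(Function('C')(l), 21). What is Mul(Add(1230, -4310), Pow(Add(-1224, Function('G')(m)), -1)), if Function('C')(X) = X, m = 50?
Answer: Rational(3520, 1399) ≈ 2.5161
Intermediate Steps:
Function('G')(l) = Add(Rational(-51, 8), Mul(Rational(1, 8), l)) (Function('G')(l) = Add(-9, Mul(Rational(1, 8), Add(l, 21))) = Add(-9, Mul(Rational(1, 8), Add(21, l))) = Add(-9, Add(Rational(21, 8), Mul(Rational(1, 8), l))) = Add(Rational(-51, 8), Mul(Rational(1, 8), l)))
Mul(Add(1230, -4310), Pow(Add(-1224, Function('G')(m)), -1)) = Mul(Add(1230, -4310), Pow(Add(-1224, Add(Rational(-51, 8), Mul(Rational(1, 8), 50))), -1)) = Mul(-3080, Pow(Add(-1224, Add(Rational(-51, 8), Rational(25, 4))), -1)) = Mul(-3080, Pow(Add(-1224, Rational(-1, 8)), -1)) = Mul(-3080, Pow(Rational(-9793, 8), -1)) = Mul(-3080, Rational(-8, 9793)) = Rational(3520, 1399)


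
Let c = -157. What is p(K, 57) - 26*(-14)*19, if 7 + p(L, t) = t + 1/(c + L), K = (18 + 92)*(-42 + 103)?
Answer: 45648199/6553 ≈ 6966.0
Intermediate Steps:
K = 6710 (K = 110*61 = 6710)
p(L, t) = -7 + t + 1/(-157 + L) (p(L, t) = -7 + (t + 1/(-157 + L)) = -7 + t + 1/(-157 + L))
p(K, 57) - 26*(-14)*19 = (1100 - 157*57 - 7*6710 + 6710*57)/(-157 + 6710) - 26*(-14)*19 = (1100 - 8949 - 46970 + 382470)/6553 + 364*19 = (1/6553)*327651 + 6916 = 327651/6553 + 6916 = 45648199/6553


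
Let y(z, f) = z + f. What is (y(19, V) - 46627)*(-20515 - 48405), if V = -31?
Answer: 3214359880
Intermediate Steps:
y(z, f) = f + z
(y(19, V) - 46627)*(-20515 - 48405) = ((-31 + 19) - 46627)*(-20515 - 48405) = (-12 - 46627)*(-68920) = -46639*(-68920) = 3214359880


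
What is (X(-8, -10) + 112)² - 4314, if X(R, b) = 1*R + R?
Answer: 4902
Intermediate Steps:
X(R, b) = 2*R (X(R, b) = R + R = 2*R)
(X(-8, -10) + 112)² - 4314 = (2*(-8) + 112)² - 4314 = (-16 + 112)² - 4314 = 96² - 4314 = 9216 - 4314 = 4902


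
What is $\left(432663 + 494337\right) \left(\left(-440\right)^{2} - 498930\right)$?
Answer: $-283040910000$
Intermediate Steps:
$\left(432663 + 494337\right) \left(\left(-440\right)^{2} - 498930\right) = 927000 \left(193600 - 498930\right) = 927000 \left(-305330\right) = -283040910000$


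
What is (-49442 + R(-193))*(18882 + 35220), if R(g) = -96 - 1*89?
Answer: -2684919954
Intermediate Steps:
R(g) = -185 (R(g) = -96 - 89 = -185)
(-49442 + R(-193))*(18882 + 35220) = (-49442 - 185)*(18882 + 35220) = -49627*54102 = -2684919954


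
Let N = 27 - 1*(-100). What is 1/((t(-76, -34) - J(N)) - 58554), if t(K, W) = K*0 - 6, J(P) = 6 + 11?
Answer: -1/58577 ≈ -1.7072e-5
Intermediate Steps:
N = 127 (N = 27 + 100 = 127)
J(P) = 17
t(K, W) = -6 (t(K, W) = 0 - 6 = -6)
1/((t(-76, -34) - J(N)) - 58554) = 1/((-6 - 1*17) - 58554) = 1/((-6 - 17) - 58554) = 1/(-23 - 58554) = 1/(-58577) = -1/58577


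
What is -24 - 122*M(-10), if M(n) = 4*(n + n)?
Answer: 9736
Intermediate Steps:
M(n) = 8*n (M(n) = 4*(2*n) = 8*n)
-24 - 122*M(-10) = -24 - 976*(-10) = -24 - 122*(-80) = -24 + 9760 = 9736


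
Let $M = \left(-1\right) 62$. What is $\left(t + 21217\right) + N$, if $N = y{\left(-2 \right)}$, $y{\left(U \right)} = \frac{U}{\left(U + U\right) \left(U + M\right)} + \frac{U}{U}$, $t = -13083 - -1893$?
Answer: $\frac{1283583}{128} \approx 10028.0$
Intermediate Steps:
$M = -62$
$t = -11190$ ($t = -13083 + 1893 = -11190$)
$y{\left(U \right)} = 1 + \frac{1}{2 \left(-62 + U\right)}$ ($y{\left(U \right)} = \frac{U}{\left(U + U\right) \left(U - 62\right)} + \frac{U}{U} = \frac{U}{2 U \left(-62 + U\right)} + 1 = U \frac{1}{2 U \left(-62 + U\right)} + 1 = \frac{1}{2 \left(-62 + U\right)} + 1 = 1 + \frac{1}{2 \left(-62 + U\right)}$)
$N = \frac{127}{128}$ ($N = \frac{- \frac{123}{2} - 2}{-62 - 2} = \frac{1}{-64} \left(- \frac{127}{2}\right) = \left(- \frac{1}{64}\right) \left(- \frac{127}{2}\right) = \frac{127}{128} \approx 0.99219$)
$\left(t + 21217\right) + N = \left(-11190 + 21217\right) + \frac{127}{128} = 10027 + \frac{127}{128} = \frac{1283583}{128}$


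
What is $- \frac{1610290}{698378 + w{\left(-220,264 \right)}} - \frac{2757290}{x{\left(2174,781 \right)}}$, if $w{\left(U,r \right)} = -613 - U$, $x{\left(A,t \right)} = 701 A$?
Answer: $- \frac{437858715311}{106371099239} \approx -4.1163$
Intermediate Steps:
$- \frac{1610290}{698378 + w{\left(-220,264 \right)}} - \frac{2757290}{x{\left(2174,781 \right)}} = - \frac{1610290}{698378 - 393} - \frac{2757290}{701 \cdot 2174} = - \frac{1610290}{698378 + \left(-613 + 220\right)} - \frac{2757290}{1523974} = - \frac{1610290}{698378 - 393} - \frac{1378645}{761987} = - \frac{1610290}{697985} - \frac{1378645}{761987} = \left(-1610290\right) \frac{1}{697985} - \frac{1378645}{761987} = - \frac{322058}{139597} - \frac{1378645}{761987} = - \frac{437858715311}{106371099239}$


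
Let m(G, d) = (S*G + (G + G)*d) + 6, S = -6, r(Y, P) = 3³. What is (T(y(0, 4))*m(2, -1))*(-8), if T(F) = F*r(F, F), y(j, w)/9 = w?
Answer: 77760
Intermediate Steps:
r(Y, P) = 27
y(j, w) = 9*w
m(G, d) = 6 - 6*G + 2*G*d (m(G, d) = (-6*G + (G + G)*d) + 6 = (-6*G + (2*G)*d) + 6 = (-6*G + 2*G*d) + 6 = 6 - 6*G + 2*G*d)
T(F) = 27*F (T(F) = F*27 = 27*F)
(T(y(0, 4))*m(2, -1))*(-8) = ((27*(9*4))*(6 - 6*2 + 2*2*(-1)))*(-8) = ((27*36)*(6 - 12 - 4))*(-8) = (972*(-10))*(-8) = -9720*(-8) = 77760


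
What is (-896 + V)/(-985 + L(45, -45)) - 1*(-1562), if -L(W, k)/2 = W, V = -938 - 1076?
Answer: 336412/215 ≈ 1564.7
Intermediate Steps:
V = -2014
L(W, k) = -2*W
(-896 + V)/(-985 + L(45, -45)) - 1*(-1562) = (-896 - 2014)/(-985 - 2*45) - 1*(-1562) = -2910/(-985 - 90) + 1562 = -2910/(-1075) + 1562 = -2910*(-1/1075) + 1562 = 582/215 + 1562 = 336412/215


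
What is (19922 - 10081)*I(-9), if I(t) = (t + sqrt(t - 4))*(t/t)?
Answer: -88569 + 9841*I*sqrt(13) ≈ -88569.0 + 35482.0*I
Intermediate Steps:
I(t) = t + sqrt(-4 + t) (I(t) = (t + sqrt(-4 + t))*1 = t + sqrt(-4 + t))
(19922 - 10081)*I(-9) = (19922 - 10081)*(-9 + sqrt(-4 - 9)) = 9841*(-9 + sqrt(-13)) = 9841*(-9 + I*sqrt(13)) = -88569 + 9841*I*sqrt(13)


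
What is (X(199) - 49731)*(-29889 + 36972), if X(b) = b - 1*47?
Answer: -351168057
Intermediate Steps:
X(b) = -47 + b (X(b) = b - 47 = -47 + b)
(X(199) - 49731)*(-29889 + 36972) = ((-47 + 199) - 49731)*(-29889 + 36972) = (152 - 49731)*7083 = -49579*7083 = -351168057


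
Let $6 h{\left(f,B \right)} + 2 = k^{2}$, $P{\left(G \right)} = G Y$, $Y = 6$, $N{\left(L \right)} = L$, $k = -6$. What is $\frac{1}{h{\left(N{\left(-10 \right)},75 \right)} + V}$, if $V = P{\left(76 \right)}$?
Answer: $\frac{3}{1385} \approx 0.0021661$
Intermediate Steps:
$P{\left(G \right)} = 6 G$ ($P{\left(G \right)} = G 6 = 6 G$)
$h{\left(f,B \right)} = \frac{17}{3}$ ($h{\left(f,B \right)} = - \frac{1}{3} + \frac{\left(-6\right)^{2}}{6} = - \frac{1}{3} + \frac{1}{6} \cdot 36 = - \frac{1}{3} + 6 = \frac{17}{3}$)
$V = 456$ ($V = 6 \cdot 76 = 456$)
$\frac{1}{h{\left(N{\left(-10 \right)},75 \right)} + V} = \frac{1}{\frac{17}{3} + 456} = \frac{1}{\frac{1385}{3}} = \frac{3}{1385}$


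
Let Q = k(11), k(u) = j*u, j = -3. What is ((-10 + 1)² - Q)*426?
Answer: 48564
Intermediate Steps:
k(u) = -3*u
Q = -33 (Q = -3*11 = -33)
((-10 + 1)² - Q)*426 = ((-10 + 1)² - 1*(-33))*426 = ((-9)² + 33)*426 = (81 + 33)*426 = 114*426 = 48564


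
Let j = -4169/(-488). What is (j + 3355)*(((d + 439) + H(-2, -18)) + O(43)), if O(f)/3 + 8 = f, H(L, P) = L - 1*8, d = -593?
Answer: -96843131/488 ≈ -1.9845e+5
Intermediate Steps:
H(L, P) = -8 + L (H(L, P) = L - 8 = -8 + L)
j = 4169/488 (j = -4169*(-1/488) = 4169/488 ≈ 8.5430)
O(f) = -24 + 3*f
(j + 3355)*(((d + 439) + H(-2, -18)) + O(43)) = (4169/488 + 3355)*(((-593 + 439) + (-8 - 2)) + (-24 + 3*43)) = 1641409*((-154 - 10) + (-24 + 129))/488 = 1641409*(-164 + 105)/488 = (1641409/488)*(-59) = -96843131/488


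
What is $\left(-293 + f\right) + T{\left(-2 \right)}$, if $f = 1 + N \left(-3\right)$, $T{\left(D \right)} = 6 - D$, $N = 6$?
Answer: $-302$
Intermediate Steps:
$f = -17$ ($f = 1 + 6 \left(-3\right) = 1 - 18 = -17$)
$\left(-293 + f\right) + T{\left(-2 \right)} = \left(-293 - 17\right) + \left(6 - -2\right) = -310 + \left(6 + 2\right) = -310 + 8 = -302$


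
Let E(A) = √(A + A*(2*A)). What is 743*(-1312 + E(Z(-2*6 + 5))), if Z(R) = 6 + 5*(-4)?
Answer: -974816 + 2229*√42 ≈ -9.6037e+5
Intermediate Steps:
Z(R) = -14 (Z(R) = 6 - 20 = -14)
E(A) = √(A + 2*A²)
743*(-1312 + E(Z(-2*6 + 5))) = 743*(-1312 + √(-14*(1 + 2*(-14)))) = 743*(-1312 + √(-14*(1 - 28))) = 743*(-1312 + √(-14*(-27))) = 743*(-1312 + √378) = 743*(-1312 + 3*√42) = -974816 + 2229*√42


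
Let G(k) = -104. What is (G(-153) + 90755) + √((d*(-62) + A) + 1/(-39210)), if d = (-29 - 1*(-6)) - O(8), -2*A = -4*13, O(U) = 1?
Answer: 90651 + √2327660048190/39210 ≈ 90690.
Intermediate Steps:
A = 26 (A = -(-2)*13 = -½*(-52) = 26)
d = -24 (d = (-29 - 1*(-6)) - 1*1 = (-29 + 6) - 1 = -23 - 1 = -24)
(G(-153) + 90755) + √((d*(-62) + A) + 1/(-39210)) = (-104 + 90755) + √((-24*(-62) + 26) + 1/(-39210)) = 90651 + √((1488 + 26) - 1/39210) = 90651 + √(1514 - 1/39210) = 90651 + √(59363939/39210) = 90651 + √2327660048190/39210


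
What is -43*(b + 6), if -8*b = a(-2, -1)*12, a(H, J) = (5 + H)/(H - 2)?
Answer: -2451/8 ≈ -306.38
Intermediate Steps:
a(H, J) = (5 + H)/(-2 + H)
b = 9/8 (b = -(5 - 2)/(-2 - 2)*12/8 = -3/(-4)*12/8 = -(-¼*3)*12/8 = -(-3)*12/32 = -⅛*(-9) = 9/8 ≈ 1.1250)
-43*(b + 6) = -43*(9/8 + 6) = -43*57/8 = -2451/8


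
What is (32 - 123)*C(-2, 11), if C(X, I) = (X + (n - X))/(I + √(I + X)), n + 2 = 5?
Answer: -39/2 ≈ -19.500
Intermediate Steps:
n = 3 (n = -2 + 5 = 3)
C(X, I) = 3/(I + √(I + X)) (C(X, I) = (X + (3 - X))/(I + √(I + X)) = 3/(I + √(I + X)))
(32 - 123)*C(-2, 11) = (32 - 123)*(3/(11 + √(11 - 2))) = -273/(11 + √9) = -273/(11 + 3) = -273/14 = -91*3/14 = -39/2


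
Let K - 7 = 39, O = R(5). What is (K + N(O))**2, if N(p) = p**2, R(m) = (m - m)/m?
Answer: 2116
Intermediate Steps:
R(m) = 0 (R(m) = 0/m = 0)
O = 0
K = 46 (K = 7 + 39 = 46)
(K + N(O))**2 = (46 + 0**2)**2 = (46 + 0)**2 = 46**2 = 2116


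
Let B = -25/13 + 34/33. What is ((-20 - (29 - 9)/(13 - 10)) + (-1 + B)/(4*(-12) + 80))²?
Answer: 8413108729/11778624 ≈ 714.27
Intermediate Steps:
B = -383/429 (B = -25*1/13 + 34*(1/33) = -25/13 + 34/33 = -383/429 ≈ -0.89277)
((-20 - (29 - 9)/(13 - 10)) + (-1 + B)/(4*(-12) + 80))² = ((-20 - (29 - 9)/(13 - 10)) + (-1 - 383/429)/(4*(-12) + 80))² = ((-20 - 20/3) - 812/(429*(-48 + 80)))² = ((-20 - 20/3) - 812/429/32)² = ((-20 - 1*20/3) - 812/429*1/32)² = ((-20 - 20/3) - 203/3432)² = (-80/3 - 203/3432)² = (-91723/3432)² = 8413108729/11778624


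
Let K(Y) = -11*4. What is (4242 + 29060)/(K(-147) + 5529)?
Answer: 33302/5485 ≈ 6.0715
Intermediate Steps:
K(Y) = -44
(4242 + 29060)/(K(-147) + 5529) = (4242 + 29060)/(-44 + 5529) = 33302/5485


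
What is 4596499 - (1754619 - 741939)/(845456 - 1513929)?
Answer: 3072636488707/668473 ≈ 4.5965e+6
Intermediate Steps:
4596499 - (1754619 - 741939)/(845456 - 1513929) = 4596499 - 1012680/(-668473) = 4596499 - 1012680*(-1)/668473 = 4596499 - 1*(-1012680/668473) = 4596499 + 1012680/668473 = 3072636488707/668473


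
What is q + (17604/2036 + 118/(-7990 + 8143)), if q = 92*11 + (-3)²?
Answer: 80245832/77877 ≈ 1030.4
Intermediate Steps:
q = 1021 (q = 1012 + 9 = 1021)
q + (17604/2036 + 118/(-7990 + 8143)) = 1021 + (17604/2036 + 118/(-7990 + 8143)) = 1021 + (17604*(1/2036) + 118/153) = 1021 + (4401/509 + 118*(1/153)) = 1021 + (4401/509 + 118/153) = 1021 + 733415/77877 = 80245832/77877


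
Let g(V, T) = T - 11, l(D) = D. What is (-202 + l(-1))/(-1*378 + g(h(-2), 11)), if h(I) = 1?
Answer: 29/54 ≈ 0.53704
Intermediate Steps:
g(V, T) = -11 + T
(-202 + l(-1))/(-1*378 + g(h(-2), 11)) = (-202 - 1)/(-1*378 + (-11 + 11)) = -203/(-378 + 0) = -203/(-378) = -203*(-1/378) = 29/54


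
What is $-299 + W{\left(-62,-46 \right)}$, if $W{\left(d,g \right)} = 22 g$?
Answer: $-1311$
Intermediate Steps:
$-299 + W{\left(-62,-46 \right)} = -299 + 22 \left(-46\right) = -299 - 1012 = -1311$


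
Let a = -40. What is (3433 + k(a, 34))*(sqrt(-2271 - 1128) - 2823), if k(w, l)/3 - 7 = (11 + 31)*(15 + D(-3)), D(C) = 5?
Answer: -16864602 + 5974*I*sqrt(3399) ≈ -1.6865e+7 + 3.4829e+5*I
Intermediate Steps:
k(w, l) = 2541 (k(w, l) = 21 + 3*((11 + 31)*(15 + 5)) = 21 + 3*(42*20) = 21 + 3*840 = 21 + 2520 = 2541)
(3433 + k(a, 34))*(sqrt(-2271 - 1128) - 2823) = (3433 + 2541)*(sqrt(-2271 - 1128) - 2823) = 5974*(sqrt(-3399) - 2823) = 5974*(I*sqrt(3399) - 2823) = 5974*(-2823 + I*sqrt(3399)) = -16864602 + 5974*I*sqrt(3399)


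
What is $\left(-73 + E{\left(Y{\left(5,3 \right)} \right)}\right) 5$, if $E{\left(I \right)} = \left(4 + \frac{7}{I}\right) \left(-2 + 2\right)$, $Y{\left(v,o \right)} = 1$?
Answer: $-365$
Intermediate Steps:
$E{\left(I \right)} = 0$ ($E{\left(I \right)} = \left(4 + \frac{7}{I}\right) 0 = 0$)
$\left(-73 + E{\left(Y{\left(5,3 \right)} \right)}\right) 5 = \left(-73 + 0\right) 5 = \left(-73\right) 5 = -365$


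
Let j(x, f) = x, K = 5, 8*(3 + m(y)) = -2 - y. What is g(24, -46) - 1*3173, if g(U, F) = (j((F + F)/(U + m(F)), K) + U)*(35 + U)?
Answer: -103977/53 ≈ -1961.8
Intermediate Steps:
m(y) = -13/4 - y/8 (m(y) = -3 + (-2 - y)/8 = -3 + (-1/4 - y/8) = -13/4 - y/8)
g(U, F) = (35 + U)*(U + 2*F/(-13/4 + U - F/8)) (g(U, F) = ((F + F)/(U + (-13/4 - F/8)) + U)*(35 + U) = ((2*F)/(-13/4 + U - F/8) + U)*(35 + U) = (2*F/(-13/4 + U - F/8) + U)*(35 + U) = (U + 2*F/(-13/4 + U - F/8))*(35 + U) = (35 + U)*(U + 2*F/(-13/4 + U - F/8)))
g(24, -46) - 1*3173 = (-560*(-46) - 16*(-46)*24 + 24*(35 + 24)*(26 - 46 - 8*24))/(26 - 46 - 8*24) - 1*3173 = (25760 + 17664 + 24*59*(26 - 46 - 192))/(26 - 46 - 192) - 3173 = (25760 + 17664 + 24*59*(-212))/(-212) - 3173 = -(25760 + 17664 - 300192)/212 - 3173 = -1/212*(-256768) - 3173 = 64192/53 - 3173 = -103977/53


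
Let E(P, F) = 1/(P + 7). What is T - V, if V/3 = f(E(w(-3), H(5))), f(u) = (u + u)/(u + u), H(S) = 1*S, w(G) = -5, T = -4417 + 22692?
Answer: 18272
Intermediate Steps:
T = 18275
H(S) = S
E(P, F) = 1/(7 + P)
f(u) = 1 (f(u) = (2*u)/((2*u)) = (2*u)*(1/(2*u)) = 1)
V = 3 (V = 3*1 = 3)
T - V = 18275 - 1*3 = 18275 - 3 = 18272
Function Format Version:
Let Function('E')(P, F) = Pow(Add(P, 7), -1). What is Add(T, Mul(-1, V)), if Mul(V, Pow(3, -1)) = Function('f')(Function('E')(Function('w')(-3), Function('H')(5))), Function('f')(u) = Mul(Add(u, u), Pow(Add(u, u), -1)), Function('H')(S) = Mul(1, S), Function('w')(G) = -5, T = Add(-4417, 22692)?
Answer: 18272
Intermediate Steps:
T = 18275
Function('H')(S) = S
Function('E')(P, F) = Pow(Add(7, P), -1)
Function('f')(u) = 1 (Function('f')(u) = Mul(Mul(2, u), Pow(Mul(2, u), -1)) = Mul(Mul(2, u), Mul(Rational(1, 2), Pow(u, -1))) = 1)
V = 3 (V = Mul(3, 1) = 3)
Add(T, Mul(-1, V)) = Add(18275, Mul(-1, 3)) = Add(18275, -3) = 18272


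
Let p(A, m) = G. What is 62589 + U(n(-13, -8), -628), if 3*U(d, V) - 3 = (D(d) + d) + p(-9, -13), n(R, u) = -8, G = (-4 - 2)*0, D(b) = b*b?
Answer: 187826/3 ≈ 62609.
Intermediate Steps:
D(b) = b²
G = 0 (G = -6*0 = 0)
p(A, m) = 0
U(d, V) = 1 + d/3 + d²/3 (U(d, V) = 1 + ((d² + d) + 0)/3 = 1 + ((d + d²) + 0)/3 = 1 + (d + d²)/3 = 1 + (d/3 + d²/3) = 1 + d/3 + d²/3)
62589 + U(n(-13, -8), -628) = 62589 + (1 + (⅓)*(-8) + (⅓)*(-8)²) = 62589 + (1 - 8/3 + (⅓)*64) = 62589 + (1 - 8/3 + 64/3) = 62589 + 59/3 = 187826/3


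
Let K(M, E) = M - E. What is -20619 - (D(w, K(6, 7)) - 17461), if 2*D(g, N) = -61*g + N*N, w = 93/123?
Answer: -128553/41 ≈ -3135.4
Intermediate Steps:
w = 31/41 (w = 93*(1/123) = 31/41 ≈ 0.75610)
D(g, N) = N²/2 - 61*g/2 (D(g, N) = (-61*g + N*N)/2 = (-61*g + N²)/2 = (N² - 61*g)/2 = N²/2 - 61*g/2)
-20619 - (D(w, K(6, 7)) - 17461) = -20619 - (((6 - 1*7)²/2 - 61/2*31/41) - 17461) = -20619 - (((6 - 7)²/2 - 1891/82) - 17461) = -20619 - (((½)*(-1)² - 1891/82) - 17461) = -20619 - (((½)*1 - 1891/82) - 17461) = -20619 - ((½ - 1891/82) - 17461) = -20619 - (-925/41 - 17461) = -20619 - 1*(-716826/41) = -20619 + 716826/41 = -128553/41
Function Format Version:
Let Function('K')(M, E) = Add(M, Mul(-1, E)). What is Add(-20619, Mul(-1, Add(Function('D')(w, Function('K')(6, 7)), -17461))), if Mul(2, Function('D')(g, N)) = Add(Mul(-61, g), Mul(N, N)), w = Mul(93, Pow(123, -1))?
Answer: Rational(-128553, 41) ≈ -3135.4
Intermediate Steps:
w = Rational(31, 41) (w = Mul(93, Rational(1, 123)) = Rational(31, 41) ≈ 0.75610)
Function('D')(g, N) = Add(Mul(Rational(1, 2), Pow(N, 2)), Mul(Rational(-61, 2), g)) (Function('D')(g, N) = Mul(Rational(1, 2), Add(Mul(-61, g), Mul(N, N))) = Mul(Rational(1, 2), Add(Mul(-61, g), Pow(N, 2))) = Mul(Rational(1, 2), Add(Pow(N, 2), Mul(-61, g))) = Add(Mul(Rational(1, 2), Pow(N, 2)), Mul(Rational(-61, 2), g)))
Add(-20619, Mul(-1, Add(Function('D')(w, Function('K')(6, 7)), -17461))) = Add(-20619, Mul(-1, Add(Add(Mul(Rational(1, 2), Pow(Add(6, Mul(-1, 7)), 2)), Mul(Rational(-61, 2), Rational(31, 41))), -17461))) = Add(-20619, Mul(-1, Add(Add(Mul(Rational(1, 2), Pow(Add(6, -7), 2)), Rational(-1891, 82)), -17461))) = Add(-20619, Mul(-1, Add(Add(Mul(Rational(1, 2), Pow(-1, 2)), Rational(-1891, 82)), -17461))) = Add(-20619, Mul(-1, Add(Add(Mul(Rational(1, 2), 1), Rational(-1891, 82)), -17461))) = Add(-20619, Mul(-1, Add(Add(Rational(1, 2), Rational(-1891, 82)), -17461))) = Add(-20619, Mul(-1, Add(Rational(-925, 41), -17461))) = Add(-20619, Mul(-1, Rational(-716826, 41))) = Add(-20619, Rational(716826, 41)) = Rational(-128553, 41)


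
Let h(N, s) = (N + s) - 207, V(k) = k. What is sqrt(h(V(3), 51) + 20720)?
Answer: sqrt(20567) ≈ 143.41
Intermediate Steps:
h(N, s) = -207 + N + s
sqrt(h(V(3), 51) + 20720) = sqrt((-207 + 3 + 51) + 20720) = sqrt(-153 + 20720) = sqrt(20567)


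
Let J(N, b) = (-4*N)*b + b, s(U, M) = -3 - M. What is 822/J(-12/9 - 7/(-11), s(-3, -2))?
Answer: -27126/125 ≈ -217.01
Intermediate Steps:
J(N, b) = b - 4*N*b (J(N, b) = -4*N*b + b = b - 4*N*b)
822/J(-12/9 - 7/(-11), s(-3, -2)) = 822/(((-3 - 1*(-2))*(1 - 4*(-12/9 - 7/(-11))))) = 822/(((-3 + 2)*(1 - 4*(-12*1/9 - 7*(-1/11))))) = 822/((-(1 - 4*(-4/3 + 7/11)))) = 822/((-(1 - 4*(-23/33)))) = 822/((-(1 + 92/33))) = 822/((-1*125/33)) = 822/(-125/33) = 822*(-33/125) = -27126/125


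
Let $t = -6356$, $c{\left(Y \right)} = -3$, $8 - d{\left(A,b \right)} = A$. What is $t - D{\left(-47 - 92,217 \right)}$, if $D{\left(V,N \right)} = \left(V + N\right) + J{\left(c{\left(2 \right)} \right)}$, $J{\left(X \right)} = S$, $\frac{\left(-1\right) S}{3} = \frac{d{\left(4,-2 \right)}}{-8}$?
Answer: $- \frac{12871}{2} \approx -6435.5$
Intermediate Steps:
$d{\left(A,b \right)} = 8 - A$
$S = \frac{3}{2}$ ($S = - 3 \frac{8 - 4}{-8} = - 3 \left(8 - 4\right) \left(- \frac{1}{8}\right) = - 3 \cdot 4 \left(- \frac{1}{8}\right) = \left(-3\right) \left(- \frac{1}{2}\right) = \frac{3}{2} \approx 1.5$)
$J{\left(X \right)} = \frac{3}{2}$
$D{\left(V,N \right)} = \frac{3}{2} + N + V$ ($D{\left(V,N \right)} = \left(V + N\right) + \frac{3}{2} = \left(N + V\right) + \frac{3}{2} = \frac{3}{2} + N + V$)
$t - D{\left(-47 - 92,217 \right)} = -6356 - \left(\frac{3}{2} + 217 - 139\right) = -6356 - \frac{159}{2} = - \frac{12871}{2}$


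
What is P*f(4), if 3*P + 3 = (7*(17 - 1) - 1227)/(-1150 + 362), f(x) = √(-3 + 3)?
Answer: 0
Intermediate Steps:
f(x) = 0 (f(x) = √0 = 0)
P = -1249/2364 (P = -1 + ((7*(17 - 1) - 1227)/(-1150 + 362))/3 = -1 + ((7*16 - 1227)/(-788))/3 = -1 + ((112 - 1227)*(-1/788))/3 = -1 + (-1115*(-1/788))/3 = -1 + (⅓)*(1115/788) = -1 + 1115/2364 = -1249/2364 ≈ -0.52834)
P*f(4) = -1249/2364*0 = 0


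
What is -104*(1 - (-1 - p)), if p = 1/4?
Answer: -234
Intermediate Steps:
p = ¼ ≈ 0.25000
-104*(1 - (-1 - p)) = -104*(1 - (-1 - 1*¼)) = -104*(1 - (-1 - ¼)) = -104*(1 - 1*(-5/4)) = -104*(1 + 5/4) = -104*9/4 = -234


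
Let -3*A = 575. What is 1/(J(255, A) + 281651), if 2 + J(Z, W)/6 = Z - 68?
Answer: 1/282761 ≈ 3.5366e-6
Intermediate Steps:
A = -575/3 (A = -⅓*575 = -575/3 ≈ -191.67)
J(Z, W) = -420 + 6*Z (J(Z, W) = -12 + 6*(Z - 68) = -12 + 6*(-68 + Z) = -12 + (-408 + 6*Z) = -420 + 6*Z)
1/(J(255, A) + 281651) = 1/((-420 + 6*255) + 281651) = 1/((-420 + 1530) + 281651) = 1/(1110 + 281651) = 1/282761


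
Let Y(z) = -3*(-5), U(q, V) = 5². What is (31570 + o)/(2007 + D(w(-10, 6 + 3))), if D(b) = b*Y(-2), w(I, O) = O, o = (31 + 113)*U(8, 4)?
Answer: 17585/1071 ≈ 16.419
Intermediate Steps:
U(q, V) = 25
Y(z) = 15
o = 3600 (o = (31 + 113)*25 = 144*25 = 3600)
D(b) = 15*b (D(b) = b*15 = 15*b)
(31570 + o)/(2007 + D(w(-10, 6 + 3))) = (31570 + 3600)/(2007 + 15*(6 + 3)) = 35170/(2007 + 15*9) = 35170/(2007 + 135) = 35170/2142 = 35170*(1/2142) = 17585/1071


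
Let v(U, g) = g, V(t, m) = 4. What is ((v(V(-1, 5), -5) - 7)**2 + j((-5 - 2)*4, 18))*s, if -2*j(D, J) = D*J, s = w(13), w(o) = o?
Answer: 5148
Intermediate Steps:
s = 13
j(D, J) = -D*J/2
((v(V(-1, 5), -5) - 7)**2 + j((-5 - 2)*4, 18))*s = ((-5 - 7)**2 - 1/2*(-5 - 2)*4*18)*13 = ((-12)**2 - 1/2*(-7*4)*18)*13 = (144 - 1/2*(-28)*18)*13 = (144 + 252)*13 = 396*13 = 5148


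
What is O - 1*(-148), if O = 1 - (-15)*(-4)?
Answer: 89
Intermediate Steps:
O = -59 (O = 1 - 1*60 = 1 - 60 = -59)
O - 1*(-148) = -59 - 1*(-148) = -59 + 148 = 89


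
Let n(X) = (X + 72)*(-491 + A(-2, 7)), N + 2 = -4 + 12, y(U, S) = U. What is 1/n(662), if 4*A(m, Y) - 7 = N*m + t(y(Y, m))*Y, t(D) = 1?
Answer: -1/360027 ≈ -2.7776e-6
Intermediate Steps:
N = 6 (N = -2 + (-4 + 12) = -2 + 8 = 6)
A(m, Y) = 7/4 + Y/4 + 3*m/2 (A(m, Y) = 7/4 + (6*m + 1*Y)/4 = 7/4 + (6*m + Y)/4 = 7/4 + (Y + 6*m)/4 = 7/4 + (Y/4 + 3*m/2) = 7/4 + Y/4 + 3*m/2)
n(X) = -35316 - 981*X/2 (n(X) = (X + 72)*(-491 + (7/4 + (¼)*7 + (3/2)*(-2))) = (72 + X)*(-491 + (7/4 + 7/4 - 3)) = (72 + X)*(-491 + ½) = (72 + X)*(-981/2) = -35316 - 981*X/2)
1/n(662) = 1/(-35316 - 981/2*662) = 1/(-35316 - 324711) = 1/(-360027) = -1/360027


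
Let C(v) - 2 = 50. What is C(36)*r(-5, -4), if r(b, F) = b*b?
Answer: 1300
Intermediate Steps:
r(b, F) = b**2
C(v) = 52 (C(v) = 2 + 50 = 52)
C(36)*r(-5, -4) = 52*(-5)**2 = 52*25 = 1300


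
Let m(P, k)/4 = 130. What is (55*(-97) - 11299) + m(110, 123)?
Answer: -16114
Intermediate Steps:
m(P, k) = 520 (m(P, k) = 4*130 = 520)
(55*(-97) - 11299) + m(110, 123) = (55*(-97) - 11299) + 520 = (-5335 - 11299) + 520 = -16634 + 520 = -16114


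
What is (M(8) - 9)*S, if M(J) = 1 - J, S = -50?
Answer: 800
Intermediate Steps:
(M(8) - 9)*S = ((1 - 1*8) - 9)*(-50) = ((1 - 8) - 9)*(-50) = (-7 - 9)*(-50) = -16*(-50) = 800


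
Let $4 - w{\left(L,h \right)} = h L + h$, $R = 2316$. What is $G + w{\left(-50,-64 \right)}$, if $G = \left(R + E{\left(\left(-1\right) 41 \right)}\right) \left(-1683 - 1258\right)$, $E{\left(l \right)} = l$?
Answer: $-6693907$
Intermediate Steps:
$G = -6690775$ ($G = \left(2316 - 41\right) \left(-1683 - 1258\right) = \left(2316 - 41\right) \left(-2941\right) = 2275 \left(-2941\right) = -6690775$)
$w{\left(L,h \right)} = 4 - h - L h$ ($w{\left(L,h \right)} = 4 - \left(h L + h\right) = 4 - \left(L h + h\right) = 4 - \left(h + L h\right) = 4 - h - L h$)
$G + w{\left(-50,-64 \right)} = -6690775 - \left(-68 + 3200\right) = -6690775 + \left(4 + 64 - 3200\right) = -6690775 - 3132 = -6693907$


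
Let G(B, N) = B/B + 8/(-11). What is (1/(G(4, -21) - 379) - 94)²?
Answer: 153362308225/17355556 ≈ 8836.5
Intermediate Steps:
G(B, N) = 3/11 (G(B, N) = 1 + 8*(-1/11) = 1 - 8/11 = 3/11)
(1/(G(4, -21) - 379) - 94)² = (1/(3/11 - 379) - 94)² = (1/(-4166/11) - 94)² = (-11/4166 - 94)² = (-391615/4166)² = 153362308225/17355556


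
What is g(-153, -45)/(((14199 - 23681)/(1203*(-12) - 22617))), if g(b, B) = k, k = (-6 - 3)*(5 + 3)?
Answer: -1333908/4741 ≈ -281.36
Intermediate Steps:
k = -72 (k = -9*8 = -72)
g(b, B) = -72
g(-153, -45)/(((14199 - 23681)/(1203*(-12) - 22617))) = -72*(1203*(-12) - 22617)/(14199 - 23681) = -72/((-9482/(-14436 - 22617))) = -72/((-9482/(-37053))) = -72/((-9482*(-1/37053))) = -72/9482/37053 = -72*37053/9482 = -1333908/4741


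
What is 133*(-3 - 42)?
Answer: -5985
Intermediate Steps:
133*(-3 - 42) = 133*(-45) = -5985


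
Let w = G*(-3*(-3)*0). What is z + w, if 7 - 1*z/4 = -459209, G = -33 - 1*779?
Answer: 1836864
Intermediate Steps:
G = -812 (G = -33 - 779 = -812)
z = 1836864 (z = 28 - 4*(-459209) = 28 + 1836836 = 1836864)
w = 0 (w = -812*(-3*(-3))*0 = -7308*0 = -812*0 = 0)
z + w = 1836864 + 0 = 1836864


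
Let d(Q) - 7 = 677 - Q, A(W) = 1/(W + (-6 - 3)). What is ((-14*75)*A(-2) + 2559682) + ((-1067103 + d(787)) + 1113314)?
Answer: 28664740/11 ≈ 2.6059e+6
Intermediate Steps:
A(W) = 1/(-9 + W) (A(W) = 1/(W - 9) = 1/(-9 + W))
d(Q) = 684 - Q (d(Q) = 7 + (677 - Q) = 684 - Q)
((-14*75)*A(-2) + 2559682) + ((-1067103 + d(787)) + 1113314) = ((-14*75)/(-9 - 2) + 2559682) + ((-1067103 + (684 - 1*787)) + 1113314) = (-1050/(-11) + 2559682) + ((-1067103 + (684 - 787)) + 1113314) = (-1050*(-1/11) + 2559682) + ((-1067103 - 103) + 1113314) = (1050/11 + 2559682) + (-1067206 + 1113314) = 28157552/11 + 46108 = 28664740/11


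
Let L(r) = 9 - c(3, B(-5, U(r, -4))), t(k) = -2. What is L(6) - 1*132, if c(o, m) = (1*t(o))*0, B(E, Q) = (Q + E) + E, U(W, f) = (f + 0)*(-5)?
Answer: -123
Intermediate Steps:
U(W, f) = -5*f (U(W, f) = f*(-5) = -5*f)
B(E, Q) = Q + 2*E (B(E, Q) = (E + Q) + E = Q + 2*E)
c(o, m) = 0 (c(o, m) = (1*(-2))*0 = -2*0 = 0)
L(r) = 9 (L(r) = 9 - 1*0 = 9 + 0 = 9)
L(6) - 1*132 = 9 - 1*132 = 9 - 132 = -123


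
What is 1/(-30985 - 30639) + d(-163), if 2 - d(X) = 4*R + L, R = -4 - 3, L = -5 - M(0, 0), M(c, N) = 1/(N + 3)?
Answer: 6532141/184872 ≈ 35.333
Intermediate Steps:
M(c, N) = 1/(3 + N)
L = -16/3 (L = -5 - 1/(3 + 0) = -5 - 1/3 = -5 - 1*⅓ = -5 - ⅓ = -16/3 ≈ -5.3333)
R = -7
d(X) = 106/3 (d(X) = 2 - (4*(-7) - 16/3) = 2 - (-28 - 16/3) = 2 - 1*(-100/3) = 2 + 100/3 = 106/3)
1/(-30985 - 30639) + d(-163) = 1/(-30985 - 30639) + 106/3 = 1/(-61624) + 106/3 = -1/61624 + 106/3 = 6532141/184872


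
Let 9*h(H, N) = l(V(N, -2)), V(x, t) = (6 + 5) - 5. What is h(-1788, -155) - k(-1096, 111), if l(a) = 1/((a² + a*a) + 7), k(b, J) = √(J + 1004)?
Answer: 1/711 - √1115 ≈ -33.390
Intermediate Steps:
k(b, J) = √(1004 + J)
V(x, t) = 6 (V(x, t) = 11 - 5 = 6)
l(a) = 1/(7 + 2*a²) (l(a) = 1/((a² + a²) + 7) = 1/(2*a² + 7) = 1/(7 + 2*a²))
h(H, N) = 1/711 (h(H, N) = 1/(9*(7 + 2*6²)) = 1/(9*(7 + 2*36)) = 1/(9*(7 + 72)) = (⅑)/79 = (⅑)*(1/79) = 1/711)
h(-1788, -155) - k(-1096, 111) = 1/711 - √(1004 + 111) = 1/711 - √1115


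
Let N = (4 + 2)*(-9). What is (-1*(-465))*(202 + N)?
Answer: 68820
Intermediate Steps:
N = -54 (N = 6*(-9) = -54)
(-1*(-465))*(202 + N) = (-1*(-465))*(202 - 54) = 465*148 = 68820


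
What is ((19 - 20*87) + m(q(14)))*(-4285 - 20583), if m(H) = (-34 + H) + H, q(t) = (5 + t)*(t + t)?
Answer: 17183788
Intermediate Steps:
q(t) = 2*t*(5 + t) (q(t) = (5 + t)*(2*t) = 2*t*(5 + t))
m(H) = -34 + 2*H
((19 - 20*87) + m(q(14)))*(-4285 - 20583) = ((19 - 20*87) + (-34 + 2*(2*14*(5 + 14))))*(-4285 - 20583) = ((19 - 1740) + (-34 + 2*(2*14*19)))*(-24868) = (-1721 + (-34 + 2*532))*(-24868) = (-1721 + (-34 + 1064))*(-24868) = (-1721 + 1030)*(-24868) = -691*(-24868) = 17183788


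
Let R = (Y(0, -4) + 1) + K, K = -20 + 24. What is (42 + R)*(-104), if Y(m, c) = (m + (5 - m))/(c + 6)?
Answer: -5148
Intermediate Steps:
K = 4
Y(m, c) = 5/(6 + c)
R = 15/2 (R = (5/(6 - 4) + 1) + 4 = (5/2 + 1) + 4 = 7/2 + 4 = 15/2 ≈ 7.5000)
(42 + R)*(-104) = (42 + 15/2)*(-104) = (99/2)*(-104) = -5148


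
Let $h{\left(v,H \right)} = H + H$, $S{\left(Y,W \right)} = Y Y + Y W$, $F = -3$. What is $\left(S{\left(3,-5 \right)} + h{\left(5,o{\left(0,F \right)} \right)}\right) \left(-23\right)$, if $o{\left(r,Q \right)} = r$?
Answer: $138$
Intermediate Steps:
$S{\left(Y,W \right)} = Y^{2} + W Y$
$h{\left(v,H \right)} = 2 H$
$\left(S{\left(3,-5 \right)} + h{\left(5,o{\left(0,F \right)} \right)}\right) \left(-23\right) = \left(3 \left(-5 + 3\right) + 2 \cdot 0\right) \left(-23\right) = \left(3 \left(-2\right) + 0\right) \left(-23\right) = \left(-6 + 0\right) \left(-23\right) = \left(-6\right) \left(-23\right) = 138$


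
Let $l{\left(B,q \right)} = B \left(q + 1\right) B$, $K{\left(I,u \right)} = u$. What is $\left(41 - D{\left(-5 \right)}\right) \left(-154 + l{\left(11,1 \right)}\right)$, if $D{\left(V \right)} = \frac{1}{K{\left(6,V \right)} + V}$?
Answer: $\frac{18084}{5} \approx 3616.8$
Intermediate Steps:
$D{\left(V \right)} = \frac{1}{2 V}$ ($D{\left(V \right)} = \frac{1}{V + V} = \frac{1}{2 V}$)
$l{\left(B,q \right)} = B^{2} \left(1 + q\right)$ ($l{\left(B,q \right)} = B \left(1 + q\right) B = B^{2} \left(1 + q\right)$)
$\left(41 - D{\left(-5 \right)}\right) \left(-154 + l{\left(11,1 \right)}\right) = \left(41 - \frac{1}{2 \left(-5\right)}\right) \left(-154 + 11^{2} \left(1 + 1\right)\right) = \left(41 - \frac{1}{2} \left(- \frac{1}{5}\right)\right) \left(-154 + 121 \cdot 2\right) = \left(41 - - \frac{1}{10}\right) \left(-154 + 242\right) = \left(41 + \frac{1}{10}\right) 88 = \frac{411}{10} \cdot 88 = \frac{18084}{5}$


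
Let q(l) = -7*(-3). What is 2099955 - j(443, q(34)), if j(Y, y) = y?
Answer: 2099934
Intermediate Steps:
q(l) = 21
2099955 - j(443, q(34)) = 2099955 - 1*21 = 2099955 - 21 = 2099934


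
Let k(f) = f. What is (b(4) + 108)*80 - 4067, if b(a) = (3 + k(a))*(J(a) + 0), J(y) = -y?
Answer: 2333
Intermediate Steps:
b(a) = -a*(3 + a) (b(a) = (3 + a)*(-a + 0) = (3 + a)*(-a) = -a*(3 + a))
(b(4) + 108)*80 - 4067 = (-1*4*(3 + 4) + 108)*80 - 4067 = (-1*4*7 + 108)*80 - 4067 = (-28 + 108)*80 - 4067 = 80*80 - 4067 = 6400 - 4067 = 2333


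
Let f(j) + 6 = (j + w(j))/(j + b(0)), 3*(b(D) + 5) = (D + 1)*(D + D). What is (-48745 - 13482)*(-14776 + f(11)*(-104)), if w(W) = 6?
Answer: 2696918180/3 ≈ 8.9897e+8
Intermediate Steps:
b(D) = -5 + 2*D*(1 + D)/3 (b(D) = -5 + ((D + 1)*(D + D))/3 = -5 + ((1 + D)*(2*D))/3 = -5 + (2*D*(1 + D))/3 = -5 + 2*D*(1 + D)/3)
f(j) = -6 + (6 + j)/(-5 + j) (f(j) = -6 + (j + 6)/(j + (-5 + (2/3)*0 + (2/3)*0**2)) = -6 + (6 + j)/(j + (-5 + 0 + (2/3)*0)) = -6 + (6 + j)/(j + (-5 + 0 + 0)) = -6 + (6 + j)/(j - 5) = -6 + (6 + j)/(-5 + j))
(-48745 - 13482)*(-14776 + f(11)*(-104)) = (-48745 - 13482)*(-14776 + ((36 - 5*11)/(-5 + 11))*(-104)) = -62227*(-14776 + ((36 - 55)/6)*(-104)) = -62227*(-14776 + ((1/6)*(-19))*(-104)) = -62227*(-14776 - 19/6*(-104)) = -62227*(-14776 + 988/3) = -62227*(-43340/3) = 2696918180/3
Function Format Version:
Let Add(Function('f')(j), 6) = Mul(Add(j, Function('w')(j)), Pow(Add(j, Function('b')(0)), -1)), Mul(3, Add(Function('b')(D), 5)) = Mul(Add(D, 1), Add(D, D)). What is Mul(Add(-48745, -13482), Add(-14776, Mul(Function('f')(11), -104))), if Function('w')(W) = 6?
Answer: Rational(2696918180, 3) ≈ 8.9897e+8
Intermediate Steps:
Function('b')(D) = Add(-5, Mul(Rational(2, 3), D, Add(1, D))) (Function('b')(D) = Add(-5, Mul(Rational(1, 3), Mul(Add(D, 1), Add(D, D)))) = Add(-5, Mul(Rational(1, 3), Mul(Add(1, D), Mul(2, D)))) = Add(-5, Mul(Rational(1, 3), Mul(2, D, Add(1, D)))) = Add(-5, Mul(Rational(2, 3), D, Add(1, D))))
Function('f')(j) = Add(-6, Mul(Pow(Add(-5, j), -1), Add(6, j))) (Function('f')(j) = Add(-6, Mul(Add(j, 6), Pow(Add(j, Add(-5, Mul(Rational(2, 3), 0), Mul(Rational(2, 3), Pow(0, 2)))), -1))) = Add(-6, Mul(Add(6, j), Pow(Add(j, Add(-5, 0, Mul(Rational(2, 3), 0))), -1))) = Add(-6, Mul(Add(6, j), Pow(Add(j, Add(-5, 0, 0)), -1))) = Add(-6, Mul(Add(6, j), Pow(Add(j, -5), -1))) = Add(-6, Mul(Add(6, j), Pow(Add(-5, j), -1))) = Add(-6, Mul(Pow(Add(-5, j), -1), Add(6, j))))
Mul(Add(-48745, -13482), Add(-14776, Mul(Function('f')(11), -104))) = Mul(Add(-48745, -13482), Add(-14776, Mul(Mul(Pow(Add(-5, 11), -1), Add(36, Mul(-5, 11))), -104))) = Mul(-62227, Add(-14776, Mul(Mul(Pow(6, -1), Add(36, -55)), -104))) = Mul(-62227, Add(-14776, Mul(Mul(Rational(1, 6), -19), -104))) = Mul(-62227, Add(-14776, Mul(Rational(-19, 6), -104))) = Mul(-62227, Add(-14776, Rational(988, 3))) = Mul(-62227, Rational(-43340, 3)) = Rational(2696918180, 3)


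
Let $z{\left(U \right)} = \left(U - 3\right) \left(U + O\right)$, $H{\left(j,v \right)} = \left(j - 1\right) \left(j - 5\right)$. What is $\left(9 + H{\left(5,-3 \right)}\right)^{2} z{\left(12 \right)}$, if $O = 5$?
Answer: $12393$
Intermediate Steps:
$H{\left(j,v \right)} = \left(-1 + j\right) \left(-5 + j\right)$
$z{\left(U \right)} = \left(-3 + U\right) \left(5 + U\right)$ ($z{\left(U \right)} = \left(U - 3\right) \left(U + 5\right) = \left(-3 + U\right) \left(5 + U\right)$)
$\left(9 + H{\left(5,-3 \right)}\right)^{2} z{\left(12 \right)} = \left(9 + \left(5 + 5^{2} - 30\right)\right)^{2} \left(-15 + 12^{2} + 2 \cdot 12\right) = \left(9 + \left(5 + 25 - 30\right)\right)^{2} \left(-15 + 144 + 24\right) = \left(9 + 0\right)^{2} \cdot 153 = 9^{2} \cdot 153 = 81 \cdot 153 = 12393$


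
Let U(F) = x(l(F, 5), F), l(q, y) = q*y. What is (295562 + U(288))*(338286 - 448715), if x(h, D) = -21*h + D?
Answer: -29331046690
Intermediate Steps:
x(h, D) = D - 21*h
U(F) = -104*F (U(F) = F - 21*F*5 = F - 105*F = -104*F)
(295562 + U(288))*(338286 - 448715) = (295562 - 104*288)*(338286 - 448715) = (295562 - 29952)*(-110429) = 265610*(-110429) = -29331046690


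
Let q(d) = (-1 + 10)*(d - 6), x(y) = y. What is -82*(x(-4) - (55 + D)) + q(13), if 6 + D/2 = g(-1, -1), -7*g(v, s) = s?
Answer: 27583/7 ≈ 3940.4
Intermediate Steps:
g(v, s) = -s/7
D = -82/7 (D = -12 + 2*(-⅐*(-1)) = -12 + 2*(⅐) = -12 + 2/7 = -82/7 ≈ -11.714)
q(d) = -54 + 9*d (q(d) = 9*(-6 + d) = -54 + 9*d)
-82*(x(-4) - (55 + D)) + q(13) = -82*(-4 - (55 - 82/7)) + (-54 + 9*13) = -82*(-4 - 1*303/7) + (-54 + 117) = -82*(-4 - 303/7) + 63 = -82*(-331/7) + 63 = 27142/7 + 63 = 27583/7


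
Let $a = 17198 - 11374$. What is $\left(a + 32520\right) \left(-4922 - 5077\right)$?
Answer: $-383401656$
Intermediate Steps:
$a = 5824$
$\left(a + 32520\right) \left(-4922 - 5077\right) = \left(5824 + 32520\right) \left(-4922 - 5077\right) = 38344 \left(-9999\right) = -383401656$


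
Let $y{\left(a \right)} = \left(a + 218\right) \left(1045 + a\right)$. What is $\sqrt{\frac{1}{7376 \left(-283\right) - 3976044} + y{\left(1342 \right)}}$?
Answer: $\frac{\sqrt{34226060514006566857}}{3031726} \approx 1929.7$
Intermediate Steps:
$y{\left(a \right)} = \left(218 + a\right) \left(1045 + a\right)$
$\sqrt{\frac{1}{7376 \left(-283\right) - 3976044} + y{\left(1342 \right)}} = \sqrt{\frac{1}{7376 \left(-283\right) - 3976044} + \left(227810 + 1342^{2} + 1263 \cdot 1342\right)} = \sqrt{\frac{1}{-2087408 - 3976044} + \left(227810 + 1800964 + 1694946\right)} = \sqrt{\frac{1}{-6063452} + 3723720} = \sqrt{- \frac{1}{6063452} + 3723720} = \sqrt{\frac{22578597481439}{6063452}} = \frac{\sqrt{34226060514006566857}}{3031726}$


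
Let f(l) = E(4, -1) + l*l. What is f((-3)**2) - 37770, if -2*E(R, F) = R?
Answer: -37691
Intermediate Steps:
E(R, F) = -R/2
f(l) = -2 + l**2 (f(l) = -1/2*4 + l*l = -2 + l**2)
f((-3)**2) - 37770 = (-2 + ((-3)**2)**2) - 37770 = (-2 + 9**2) - 37770 = (-2 + 81) - 37770 = 79 - 37770 = -37691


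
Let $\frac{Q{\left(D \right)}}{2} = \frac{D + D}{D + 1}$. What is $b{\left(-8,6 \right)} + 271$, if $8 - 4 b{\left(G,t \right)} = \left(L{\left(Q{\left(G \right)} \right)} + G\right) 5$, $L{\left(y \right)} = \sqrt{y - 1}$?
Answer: $283 - \frac{25 \sqrt{7}}{28} \approx 280.64$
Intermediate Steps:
$Q{\left(D \right)} = \frac{4 D}{1 + D}$ ($Q{\left(D \right)} = 2 \frac{D + D}{D + 1} = 2 \frac{2 D}{1 + D} = \frac{4 D}{1 + D}$)
$L{\left(y \right)} = \sqrt{-1 + y}$
$b{\left(G,t \right)} = 2 - \frac{5 G}{4} - \frac{5 \sqrt{-1 + \frac{4 G}{1 + G}}}{4}$ ($b{\left(G,t \right)} = 2 - \frac{\left(\sqrt{-1 + \frac{4 G}{1 + G}} + G\right) 5}{4} = 2 - \frac{\left(G + \sqrt{-1 + \frac{4 G}{1 + G}}\right) 5}{4} = 2 - \frac{5 G + 5 \sqrt{-1 + \frac{4 G}{1 + G}}}{4} = 2 - \left(\frac{5 G}{4} + \frac{5 \sqrt{-1 + \frac{4 G}{1 + G}}}{4}\right) = 2 - \frac{5 G}{4} - \frac{5 \sqrt{-1 + \frac{4 G}{1 + G}}}{4}$)
$b{\left(-8,6 \right)} + 271 = \left(2 - -10 - \frac{5 \sqrt{\frac{-1 + 3 \left(-8\right)}{1 - 8}}}{4}\right) + 271 = \left(2 + 10 - \frac{5 \sqrt{\frac{-1 - 24}{-7}}}{4}\right) + 271 = \left(2 + 10 - \frac{5 \sqrt{\left(- \frac{1}{7}\right) \left(-25\right)}}{4}\right) + 271 = \left(2 + 10 - \frac{5 \sqrt{\frac{25}{7}}}{4}\right) + 271 = \left(2 + 10 - \frac{5 \frac{5 \sqrt{7}}{7}}{4}\right) + 271 = \left(2 + 10 - \frac{25 \sqrt{7}}{28}\right) + 271 = \left(12 - \frac{25 \sqrt{7}}{28}\right) + 271 = 283 - \frac{25 \sqrt{7}}{28}$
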